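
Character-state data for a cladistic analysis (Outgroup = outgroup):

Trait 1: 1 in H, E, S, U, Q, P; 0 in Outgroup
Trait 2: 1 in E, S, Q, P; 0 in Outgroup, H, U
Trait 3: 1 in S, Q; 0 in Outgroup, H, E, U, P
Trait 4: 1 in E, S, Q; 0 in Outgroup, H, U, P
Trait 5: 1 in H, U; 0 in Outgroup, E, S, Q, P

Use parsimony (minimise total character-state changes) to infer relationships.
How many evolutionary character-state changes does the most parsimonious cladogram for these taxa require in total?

5

The outgroup has state '0' for every character, so '1' is the derived state throughout.
All ingroup taxa share the derived state '1' for Trait 1; it defines the ingroup but does not resolve relationships within it.
Only E, P, Q, and S show the derived state '1' for Trait 2, supporting them as a clade.
Only Q and S show the derived state '1' for Trait 3, supporting them as a clade.
Only E, Q, and S show the derived state '1' for Trait 4, supporting them as a clade.
Trait 5: derived state '1' in H and U only — synapomorphy for {H, U}.
Most parsimonious ingroup topology: ((H,U),((E,(S,Q)),P)).
Changes per character on this tree: Trait 1: 1; Trait 2: 1; Trait 3: 1; Trait 4: 1; Trait 5: 1.
Total = 5.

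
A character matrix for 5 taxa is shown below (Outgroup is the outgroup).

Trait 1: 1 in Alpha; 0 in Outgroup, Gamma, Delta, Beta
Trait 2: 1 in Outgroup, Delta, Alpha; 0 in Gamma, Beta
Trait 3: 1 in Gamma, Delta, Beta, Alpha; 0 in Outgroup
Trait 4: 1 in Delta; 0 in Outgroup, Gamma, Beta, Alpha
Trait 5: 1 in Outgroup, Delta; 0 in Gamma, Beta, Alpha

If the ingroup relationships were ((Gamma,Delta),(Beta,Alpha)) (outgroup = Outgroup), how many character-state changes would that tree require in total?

Map each character onto ((Gamma,Delta),(Beta,Alpha)) (rooted by Outgroup) and count the minimum state changes it requires (Fitch parsimony):
Trait 1: 1; Trait 2: 2; Trait 3: 1; Trait 4: 1; Trait 5: 2.
Total tree length = 7.

7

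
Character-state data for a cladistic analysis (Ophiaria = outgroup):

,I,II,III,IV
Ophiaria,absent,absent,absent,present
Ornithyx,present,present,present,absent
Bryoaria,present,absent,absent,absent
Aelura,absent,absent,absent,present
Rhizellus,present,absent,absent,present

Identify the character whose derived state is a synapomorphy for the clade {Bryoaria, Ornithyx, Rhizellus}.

I

Character polarity is set by the outgroup: the derived state is whichever differs from the outgroup's state, so for IV the derived state is 'absent', and for the remaining characters it is 'present'.
Only Bryoaria, Ornithyx, and Rhizellus show the derived state 'present' for I, supporting them as a clade.
II: derived state 'present' in Ornithyx only — an autapomorphy, so it tells us nothing about relationships among taxa.
III: derived state 'present' in Ornithyx only — an autapomorphy, so it tells us nothing about relationships among taxa.
IV: derived state 'absent' in Bryoaria and Ornithyx only — synapomorphy for {Bryoaria, Ornithyx}.
Most parsimonious ingroup topology: (((Ornithyx,Bryoaria),Rhizellus),Aelura).
The clade {Bryoaria, Ornithyx, Rhizellus} is supported by I: its derived state 'present' occurs in exactly those taxa and in no other taxon (including the outgroup).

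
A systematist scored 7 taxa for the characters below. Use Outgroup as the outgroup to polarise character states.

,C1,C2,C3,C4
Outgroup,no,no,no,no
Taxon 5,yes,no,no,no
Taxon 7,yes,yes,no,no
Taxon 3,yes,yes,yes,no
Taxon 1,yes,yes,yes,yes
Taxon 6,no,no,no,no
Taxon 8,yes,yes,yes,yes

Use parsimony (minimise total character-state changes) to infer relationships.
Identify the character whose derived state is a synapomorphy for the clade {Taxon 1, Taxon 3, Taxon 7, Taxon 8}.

C2

The outgroup has state 'no' for every character, so 'yes' is the derived state throughout.
C1 (derived state 'yes') is shared by Taxon 1, Taxon 3, Taxon 5, Taxon 7, and Taxon 8 — a synapomorphy uniting that clade.
Only Taxon 1, Taxon 3, Taxon 7, and Taxon 8 show the derived state 'yes' for C2, supporting them as a clade.
C3 (derived state 'yes') is shared by Taxon 1, Taxon 3, and Taxon 8 — a synapomorphy uniting that clade.
C4: derived state 'yes' in Taxon 1 and Taxon 8 only — synapomorphy for {Taxon 1, Taxon 8}.
Most parsimonious ingroup topology: ((Taxon 5,(Taxon 7,(Taxon 3,(Taxon 1,Taxon 8)))),Taxon 6).
The clade {Taxon 1, Taxon 3, Taxon 7, Taxon 8} is supported by C2: its derived state 'yes' occurs in exactly those taxa and in no other taxon (including the outgroup).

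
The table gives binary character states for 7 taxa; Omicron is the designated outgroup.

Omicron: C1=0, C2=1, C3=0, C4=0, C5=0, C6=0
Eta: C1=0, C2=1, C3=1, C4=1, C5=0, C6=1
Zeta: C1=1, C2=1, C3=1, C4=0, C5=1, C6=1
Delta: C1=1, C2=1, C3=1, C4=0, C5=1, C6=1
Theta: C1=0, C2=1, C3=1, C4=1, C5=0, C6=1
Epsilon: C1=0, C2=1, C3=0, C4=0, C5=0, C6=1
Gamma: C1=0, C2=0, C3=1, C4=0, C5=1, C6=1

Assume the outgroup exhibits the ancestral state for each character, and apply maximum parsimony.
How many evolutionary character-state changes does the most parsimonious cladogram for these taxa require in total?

6

Character polarity is set by the outgroup: the derived state is whichever differs from the outgroup's state, so for C2 the derived state is '0', and for the remaining characters it is '1'.
C1: derived state '1' in Delta and Zeta only — synapomorphy for {Delta, Zeta}.
C2 (derived state '0') is unique to Gamma (autapomorphy; uninformative for grouping).
C3: derived state '1' in Delta, Eta, Gamma, Theta, and Zeta only — synapomorphy for {Delta, Eta, Gamma, Theta, Zeta}.
Only Eta and Theta show the derived state '1' for C4, supporting them as a clade.
Only Delta, Gamma, and Zeta show the derived state '1' for C5, supporting them as a clade.
C6 (derived state '1') is shared by all ingroup taxa — unites the whole ingroup.
Most parsimonious ingroup topology: (((Eta,Theta),((Zeta,Delta),Gamma)),Epsilon).
Changes per character on this tree: C1: 1; C2: 1; C3: 1; C4: 1; C5: 1; C6: 1.
Total = 6.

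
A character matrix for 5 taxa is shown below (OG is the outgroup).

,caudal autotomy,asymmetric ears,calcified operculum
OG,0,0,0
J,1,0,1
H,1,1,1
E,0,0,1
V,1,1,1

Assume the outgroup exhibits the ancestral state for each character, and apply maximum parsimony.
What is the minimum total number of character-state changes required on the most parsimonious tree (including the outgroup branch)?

3

The outgroup has state '0' for every character, so '1' is the derived state throughout.
caudal autotomy: derived state '1' in H, J, and V only — synapomorphy for {H, J, V}.
asymmetric ears: derived state '1' in H and V only — synapomorphy for {H, V}.
All ingroup taxa share the derived state '1' for calcified operculum; it defines the ingroup but does not resolve relationships within it.
Most parsimonious ingroup topology: ((J,(H,V)),E).
Changes per character on this tree: caudal autotomy: 1; asymmetric ears: 1; calcified operculum: 1.
Total = 3.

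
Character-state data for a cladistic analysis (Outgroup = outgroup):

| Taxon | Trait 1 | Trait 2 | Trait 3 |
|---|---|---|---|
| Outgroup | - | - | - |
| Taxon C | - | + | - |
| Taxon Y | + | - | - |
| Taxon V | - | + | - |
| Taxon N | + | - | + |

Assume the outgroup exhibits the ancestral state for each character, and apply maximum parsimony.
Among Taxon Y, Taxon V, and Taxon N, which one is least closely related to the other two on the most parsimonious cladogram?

Taxon V

The outgroup has state '-' for every character, so '+' is the derived state throughout.
Trait 1 (derived state '+') is shared by Taxon N and Taxon Y — a synapomorphy uniting that clade.
Trait 2: derived state '+' in Taxon C and Taxon V only — synapomorphy for {Taxon C, Taxon V}.
Trait 3: derived state '+' in Taxon N only — an autapomorphy, so it tells us nothing about relationships among taxa.
Most parsimonious ingroup topology: ((Taxon C,Taxon V),(Taxon N,Taxon Y)).
Taxon Y and Taxon N share a more recent common ancestor with each other than either does with Taxon V, so Taxon V is the least closely related of the three.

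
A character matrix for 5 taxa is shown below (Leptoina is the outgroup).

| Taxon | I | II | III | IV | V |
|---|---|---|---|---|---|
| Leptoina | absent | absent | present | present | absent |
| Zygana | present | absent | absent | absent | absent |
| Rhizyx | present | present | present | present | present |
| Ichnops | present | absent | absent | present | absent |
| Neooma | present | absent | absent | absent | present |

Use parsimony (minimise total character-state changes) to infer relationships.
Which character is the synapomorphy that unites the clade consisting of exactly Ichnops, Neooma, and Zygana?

III

Character polarity is set by the outgroup: the derived state is whichever differs from the outgroup's state, so for III, IV the derived state is 'absent', and for the remaining characters it is 'present'.
All ingroup taxa share the derived state 'present' for I; it defines the ingroup but does not resolve relationships within it.
II (derived state 'present') is unique to Rhizyx (autapomorphy; uninformative for grouping).
III: derived state 'absent' in Ichnops, Neooma, and Zygana only — synapomorphy for {Ichnops, Neooma, Zygana}.
IV: derived state 'absent' in Neooma and Zygana only — synapomorphy for {Neooma, Zygana}.
V (state 'present') occurs in Neooma and Rhizyx but conflicts with the nesting implied by the other characters — most parsimoniously interpreted as homoplasy.
Most parsimonious ingroup topology: (((Zygana,Neooma),Ichnops),Rhizyx).
The clade {Ichnops, Neooma, Zygana} is supported by III: its derived state 'absent' occurs in exactly those taxa and in no other taxon (including the outgroup).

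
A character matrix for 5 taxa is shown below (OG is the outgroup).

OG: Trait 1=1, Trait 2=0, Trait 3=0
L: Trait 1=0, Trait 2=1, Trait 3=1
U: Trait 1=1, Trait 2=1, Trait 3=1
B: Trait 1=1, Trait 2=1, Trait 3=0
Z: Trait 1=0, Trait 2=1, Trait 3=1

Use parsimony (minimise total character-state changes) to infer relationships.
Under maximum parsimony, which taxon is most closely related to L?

Character polarity is set by the outgroup: the derived state is whichever differs from the outgroup's state, so for Trait 1 the derived state is '0', and for the remaining characters it is '1'.
Only L and Z show the derived state '0' for Trait 1, supporting them as a clade.
All ingroup taxa share the derived state '1' for Trait 2; it defines the ingroup but does not resolve relationships within it.
Trait 3 (derived state '1') is shared by L, U, and Z — a synapomorphy uniting that clade.
Most parsimonious ingroup topology: (((L,Z),U),B).
L and Z form a cherry on this tree, so they are sister taxa.

Z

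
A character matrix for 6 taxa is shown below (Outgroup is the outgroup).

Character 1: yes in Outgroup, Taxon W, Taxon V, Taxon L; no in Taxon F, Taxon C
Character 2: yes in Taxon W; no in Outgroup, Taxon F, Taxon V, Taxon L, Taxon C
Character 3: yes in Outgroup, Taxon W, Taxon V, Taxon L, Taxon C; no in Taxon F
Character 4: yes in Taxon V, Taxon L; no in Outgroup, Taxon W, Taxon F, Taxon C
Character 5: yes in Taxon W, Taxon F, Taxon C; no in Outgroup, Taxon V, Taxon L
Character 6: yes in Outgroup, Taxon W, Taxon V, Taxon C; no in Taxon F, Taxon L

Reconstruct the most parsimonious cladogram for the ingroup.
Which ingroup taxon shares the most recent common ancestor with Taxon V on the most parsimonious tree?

Character polarity is set by the outgroup: the derived state is whichever differs from the outgroup's state, so for Character 1, Character 3, Character 6 the derived state is 'no', and for the remaining characters it is 'yes'.
Character 1 (derived state 'no') is shared by Taxon C and Taxon F — a synapomorphy uniting that clade.
Character 2 (derived state 'yes') is unique to Taxon W (autapomorphy; uninformative for grouping).
Character 3 (derived state 'no') is unique to Taxon F (autapomorphy; uninformative for grouping).
Only Taxon L and Taxon V show the derived state 'yes' for Character 4, supporting them as a clade.
Character 5: derived state 'yes' in Taxon C, Taxon F, and Taxon W only — synapomorphy for {Taxon C, Taxon F, Taxon W}.
Character 6 groups Taxon F and Taxon L, which is incompatible with the clades supported by the remaining characters; treating it as convergent (homoplasy) costs fewer steps than any alternative tree.
Most parsimonious ingroup topology: ((Taxon W,(Taxon F,Taxon C)),(Taxon V,Taxon L)).
Taxon V and Taxon L form a cherry on this tree, so they are sister taxa.

Taxon L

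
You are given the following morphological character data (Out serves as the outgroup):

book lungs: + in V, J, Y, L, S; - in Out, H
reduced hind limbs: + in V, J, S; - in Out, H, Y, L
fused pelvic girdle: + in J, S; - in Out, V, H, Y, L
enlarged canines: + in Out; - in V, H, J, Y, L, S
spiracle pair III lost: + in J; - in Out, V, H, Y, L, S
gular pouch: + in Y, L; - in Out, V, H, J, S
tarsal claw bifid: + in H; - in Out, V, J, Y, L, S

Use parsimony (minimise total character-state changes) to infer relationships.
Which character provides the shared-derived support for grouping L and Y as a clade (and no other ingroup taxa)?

gular pouch

Character polarity is set by the outgroup: the derived state is whichever differs from the outgroup's state, so for enlarged canines the derived state is '-', and for the remaining characters it is '+'.
Only J, L, S, V, and Y show the derived state '+' for book lungs, supporting them as a clade.
reduced hind limbs (derived state '+') is shared by J, S, and V — a synapomorphy uniting that clade.
Only J and S show the derived state '+' for fused pelvic girdle, supporting them as a clade.
All ingroup taxa share the derived state '-' for enlarged canines; it defines the ingroup but does not resolve relationships within it.
spiracle pair III lost (derived state '+') is unique to J (autapomorphy; uninformative for grouping).
gular pouch (derived state '+') is shared by L and Y — a synapomorphy uniting that clade.
tarsal claw bifid: derived state '+' in H only — an autapomorphy, so it tells us nothing about relationships among taxa.
Most parsimonious ingroup topology: (((V,(J,S)),(Y,L)),H).
The clade {L, Y} is supported by gular pouch: its derived state '+' occurs in exactly those taxa and in no other taxon (including the outgroup).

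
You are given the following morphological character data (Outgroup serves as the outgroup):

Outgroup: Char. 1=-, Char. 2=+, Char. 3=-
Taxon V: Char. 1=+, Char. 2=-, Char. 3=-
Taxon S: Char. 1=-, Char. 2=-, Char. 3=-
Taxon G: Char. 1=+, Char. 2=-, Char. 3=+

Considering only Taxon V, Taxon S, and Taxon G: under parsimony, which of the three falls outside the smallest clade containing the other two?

Character polarity is set by the outgroup: the derived state is whichever differs from the outgroup's state, so for Char. 2 the derived state is '-', and for the remaining characters it is '+'.
Char. 1: derived state '+' in Taxon G and Taxon V only — synapomorphy for {Taxon G, Taxon V}.
All ingroup taxa share the derived state '-' for Char. 2; it defines the ingroup but does not resolve relationships within it.
Char. 3 (derived state '+') is unique to Taxon G (autapomorphy; uninformative for grouping).
Most parsimonious ingroup topology: ((Taxon V,Taxon G),Taxon S).
Taxon G and Taxon V share a more recent common ancestor with each other than either does with Taxon S, so Taxon S is the least closely related of the three.

Taxon S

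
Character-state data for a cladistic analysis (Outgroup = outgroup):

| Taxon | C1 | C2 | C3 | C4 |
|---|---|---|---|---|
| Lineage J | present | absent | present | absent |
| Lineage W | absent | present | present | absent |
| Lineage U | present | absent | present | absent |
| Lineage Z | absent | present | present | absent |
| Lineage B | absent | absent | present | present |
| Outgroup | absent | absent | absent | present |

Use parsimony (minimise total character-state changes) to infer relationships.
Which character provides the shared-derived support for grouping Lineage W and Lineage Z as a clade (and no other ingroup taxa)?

Character polarity is set by the outgroup: the derived state is whichever differs from the outgroup's state, so for C4 the derived state is 'absent', and for the remaining characters it is 'present'.
C1: derived state 'present' in Lineage J and Lineage U only — synapomorphy for {Lineage J, Lineage U}.
Only Lineage W and Lineage Z show the derived state 'present' for C2, supporting them as a clade.
All ingroup taxa share the derived state 'present' for C3; it defines the ingroup but does not resolve relationships within it.
Only Lineage J, Lineage U, Lineage W, and Lineage Z show the derived state 'absent' for C4, supporting them as a clade.
Most parsimonious ingroup topology: (((Lineage Z,Lineage W),(Lineage U,Lineage J)),Lineage B).
The clade {Lineage W, Lineage Z} is supported by C2: its derived state 'present' occurs in exactly those taxa and in no other taxon (including the outgroup).

C2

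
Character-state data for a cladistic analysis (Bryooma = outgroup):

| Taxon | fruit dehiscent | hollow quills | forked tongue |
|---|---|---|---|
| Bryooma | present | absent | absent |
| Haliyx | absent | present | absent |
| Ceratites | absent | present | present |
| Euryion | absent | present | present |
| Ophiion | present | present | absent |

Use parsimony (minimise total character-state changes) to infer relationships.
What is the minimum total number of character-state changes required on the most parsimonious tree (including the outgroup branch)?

Character polarity is set by the outgroup: the derived state is whichever differs from the outgroup's state, so for fruit dehiscent the derived state is 'absent', and for the remaining characters it is 'present'.
fruit dehiscent: derived state 'absent' in Ceratites, Euryion, and Haliyx only — synapomorphy for {Ceratites, Euryion, Haliyx}.
All ingroup taxa share the derived state 'present' for hollow quills; it defines the ingroup but does not resolve relationships within it.
forked tongue: derived state 'present' in Ceratites and Euryion only — synapomorphy for {Ceratites, Euryion}.
Most parsimonious ingroup topology: ((Haliyx,(Ceratites,Euryion)),Ophiion).
Changes per character on this tree: fruit dehiscent: 1; hollow quills: 1; forked tongue: 1.
Total = 3.

3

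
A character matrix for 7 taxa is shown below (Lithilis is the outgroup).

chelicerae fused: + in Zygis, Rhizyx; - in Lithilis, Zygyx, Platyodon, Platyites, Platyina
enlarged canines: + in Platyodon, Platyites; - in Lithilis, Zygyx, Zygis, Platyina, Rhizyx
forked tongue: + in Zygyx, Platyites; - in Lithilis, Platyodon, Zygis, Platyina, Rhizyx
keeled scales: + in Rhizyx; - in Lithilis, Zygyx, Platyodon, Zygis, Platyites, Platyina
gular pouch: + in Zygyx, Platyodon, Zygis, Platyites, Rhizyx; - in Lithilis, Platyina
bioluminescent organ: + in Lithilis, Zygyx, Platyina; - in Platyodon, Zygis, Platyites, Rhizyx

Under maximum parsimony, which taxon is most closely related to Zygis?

Character polarity is set by the outgroup: the derived state is whichever differs from the outgroup's state, so for bioluminescent organ the derived state is '-', and for the remaining characters it is '+'.
chelicerae fused (derived state '+') is shared by Rhizyx and Zygis — a synapomorphy uniting that clade.
enlarged canines: derived state '+' in Platyites and Platyodon only — synapomorphy for {Platyites, Platyodon}.
forked tongue (state '+') occurs in Platyites and Zygyx but conflicts with the nesting implied by the other characters — most parsimoniously interpreted as homoplasy.
keeled scales (derived state '+') is unique to Rhizyx (autapomorphy; uninformative for grouping).
Only Platyites, Platyodon, Rhizyx, Zygis, and Zygyx show the derived state '+' for gular pouch, supporting them as a clade.
Only Platyites, Platyodon, Rhizyx, and Zygis show the derived state '-' for bioluminescent organ, supporting them as a clade.
Most parsimonious ingroup topology: ((Zygyx,((Platyodon,Platyites),(Zygis,Rhizyx))),Platyina).
Zygis and Rhizyx form a cherry on this tree, so they are sister taxa.

Rhizyx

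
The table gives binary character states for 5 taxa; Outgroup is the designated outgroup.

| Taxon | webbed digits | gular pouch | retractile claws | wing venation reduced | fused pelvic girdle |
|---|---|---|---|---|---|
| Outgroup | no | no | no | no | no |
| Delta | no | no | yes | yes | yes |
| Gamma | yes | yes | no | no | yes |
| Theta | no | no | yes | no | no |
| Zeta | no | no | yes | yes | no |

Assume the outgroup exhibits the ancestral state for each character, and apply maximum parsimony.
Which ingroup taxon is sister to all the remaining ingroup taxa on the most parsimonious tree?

The outgroup has state 'no' for every character, so 'yes' is the derived state throughout.
webbed digits: derived state 'yes' in Gamma only — an autapomorphy, so it tells us nothing about relationships among taxa.
gular pouch: derived state 'yes' in Gamma only — an autapomorphy, so it tells us nothing about relationships among taxa.
Only Delta, Theta, and Zeta show the derived state 'yes' for retractile claws, supporting them as a clade.
wing venation reduced: derived state 'yes' in Delta and Zeta only — synapomorphy for {Delta, Zeta}.
fused pelvic girdle groups Delta and Gamma, which is incompatible with the clades supported by the remaining characters; treating it as convergent (homoplasy) costs fewer steps than any alternative tree.
Most parsimonious ingroup topology: (((Delta,Zeta),Theta),Gamma).
Gamma is sister to the clade containing all other ingroup taxa, so it is the earliest-diverging (most basal) ingroup lineage.

Gamma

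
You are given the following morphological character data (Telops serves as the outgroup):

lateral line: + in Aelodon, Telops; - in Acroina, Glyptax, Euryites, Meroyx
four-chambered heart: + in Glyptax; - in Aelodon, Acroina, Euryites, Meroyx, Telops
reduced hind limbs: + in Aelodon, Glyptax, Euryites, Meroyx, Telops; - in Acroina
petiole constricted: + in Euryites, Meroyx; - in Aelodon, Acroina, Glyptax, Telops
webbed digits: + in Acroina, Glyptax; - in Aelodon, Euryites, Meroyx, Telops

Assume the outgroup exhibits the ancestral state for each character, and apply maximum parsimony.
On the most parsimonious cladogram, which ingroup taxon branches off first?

Character polarity is set by the outgroup: the derived state is whichever differs from the outgroup's state, so for lateral line, reduced hind limbs the derived state is '-', and for the remaining characters it is '+'.
Only Acroina, Euryites, Glyptax, and Meroyx show the derived state '-' for lateral line, supporting them as a clade.
four-chambered heart (derived state '+') is unique to Glyptax (autapomorphy; uninformative for grouping).
reduced hind limbs: derived state '-' in Acroina only — an autapomorphy, so it tells us nothing about relationships among taxa.
petiole constricted (derived state '+') is shared by Euryites and Meroyx — a synapomorphy uniting that clade.
Only Acroina and Glyptax show the derived state '+' for webbed digits, supporting them as a clade.
Most parsimonious ingroup topology: (((Acroina,Glyptax),(Euryites,Meroyx)),Aelodon).
Aelodon is sister to the clade containing all other ingroup taxa, so it is the earliest-diverging (most basal) ingroup lineage.

Aelodon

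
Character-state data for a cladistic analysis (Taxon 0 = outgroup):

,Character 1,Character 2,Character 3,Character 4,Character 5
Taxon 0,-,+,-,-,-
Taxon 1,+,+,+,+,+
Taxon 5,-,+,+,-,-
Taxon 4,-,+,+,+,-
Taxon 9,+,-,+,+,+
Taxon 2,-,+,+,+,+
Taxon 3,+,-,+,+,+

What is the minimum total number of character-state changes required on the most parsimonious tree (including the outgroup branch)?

Character polarity is set by the outgroup: the derived state is whichever differs from the outgroup's state, so for Character 2 the derived state is '-', and for the remaining characters it is '+'.
Character 1: derived state '+' in Taxon 1, Taxon 3, and Taxon 9 only — synapomorphy for {Taxon 1, Taxon 3, Taxon 9}.
Character 2: derived state '-' in Taxon 3 and Taxon 9 only — synapomorphy for {Taxon 3, Taxon 9}.
All ingroup taxa share the derived state '+' for Character 3; it defines the ingroup but does not resolve relationships within it.
Character 4 (derived state '+') is shared by Taxon 1, Taxon 2, Taxon 3, Taxon 4, and Taxon 9 — a synapomorphy uniting that clade.
Only Taxon 1, Taxon 2, Taxon 3, and Taxon 9 show the derived state '+' for Character 5, supporting them as a clade.
Most parsimonious ingroup topology: ((((Taxon 1,(Taxon 9,Taxon 3)),Taxon 2),Taxon 4),Taxon 5).
Changes per character on this tree: Character 1: 1; Character 2: 1; Character 3: 1; Character 4: 1; Character 5: 1.
Total = 5.

5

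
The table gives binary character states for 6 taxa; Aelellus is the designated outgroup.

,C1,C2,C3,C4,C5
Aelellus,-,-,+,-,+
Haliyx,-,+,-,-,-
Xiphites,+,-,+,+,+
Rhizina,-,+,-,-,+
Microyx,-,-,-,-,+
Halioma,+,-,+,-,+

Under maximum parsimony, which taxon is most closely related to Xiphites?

Halioma

Character polarity is set by the outgroup: the derived state is whichever differs from the outgroup's state, so for C3, C5 the derived state is '-', and for the remaining characters it is '+'.
Only Halioma and Xiphites show the derived state '+' for C1, supporting them as a clade.
C2 (derived state '+') is shared by Haliyx and Rhizina — a synapomorphy uniting that clade.
C3 (derived state '-') is shared by Haliyx, Microyx, and Rhizina — a synapomorphy uniting that clade.
C4: derived state '+' in Xiphites only — an autapomorphy, so it tells us nothing about relationships among taxa.
C5: derived state '-' in Haliyx only — an autapomorphy, so it tells us nothing about relationships among taxa.
Most parsimonious ingroup topology: (((Haliyx,Rhizina),Microyx),(Xiphites,Halioma)).
Xiphites and Halioma form a cherry on this tree, so they are sister taxa.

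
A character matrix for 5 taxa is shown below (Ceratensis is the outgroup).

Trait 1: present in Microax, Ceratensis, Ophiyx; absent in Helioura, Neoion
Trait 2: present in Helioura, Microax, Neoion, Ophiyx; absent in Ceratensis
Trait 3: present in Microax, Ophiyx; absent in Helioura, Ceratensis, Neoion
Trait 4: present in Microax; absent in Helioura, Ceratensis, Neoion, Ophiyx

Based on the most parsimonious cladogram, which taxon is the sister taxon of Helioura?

Character polarity is set by the outgroup: the derived state is whichever differs from the outgroup's state, so for Trait 1 the derived state is 'absent', and for the remaining characters it is 'present'.
Trait 1: derived state 'absent' in Helioura and Neoion only — synapomorphy for {Helioura, Neoion}.
All ingroup taxa share the derived state 'present' for Trait 2; it defines the ingroup but does not resolve relationships within it.
Trait 3 (derived state 'present') is shared by Microax and Ophiyx — a synapomorphy uniting that clade.
Trait 4 (derived state 'present') is unique to Microax (autapomorphy; uninformative for grouping).
Most parsimonious ingroup topology: ((Neoion,Helioura),(Ophiyx,Microax)).
Helioura and Neoion form a cherry on this tree, so they are sister taxa.

Neoion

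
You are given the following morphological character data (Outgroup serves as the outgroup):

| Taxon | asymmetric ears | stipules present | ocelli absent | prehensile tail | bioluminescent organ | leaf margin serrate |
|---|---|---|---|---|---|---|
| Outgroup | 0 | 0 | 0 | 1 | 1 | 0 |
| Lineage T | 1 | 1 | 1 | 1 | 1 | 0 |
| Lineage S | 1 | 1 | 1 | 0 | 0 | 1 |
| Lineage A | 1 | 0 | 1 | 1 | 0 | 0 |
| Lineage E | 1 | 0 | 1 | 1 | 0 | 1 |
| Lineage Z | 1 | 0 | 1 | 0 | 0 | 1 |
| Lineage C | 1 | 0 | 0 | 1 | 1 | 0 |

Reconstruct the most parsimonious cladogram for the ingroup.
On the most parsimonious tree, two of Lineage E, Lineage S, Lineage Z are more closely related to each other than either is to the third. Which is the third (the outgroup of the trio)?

Character polarity is set by the outgroup: the derived state is whichever differs from the outgroup's state, so for prehensile tail, bioluminescent organ the derived state is '0', and for the remaining characters it is '1'.
All ingroup taxa share the derived state '1' for asymmetric ears; it defines the ingroup but does not resolve relationships within it.
stipules present (state '1') occurs in Lineage S and Lineage T but conflicts with the nesting implied by the other characters — most parsimoniously interpreted as homoplasy.
ocelli absent (derived state '1') is shared by Lineage A, Lineage E, Lineage S, Lineage T, and Lineage Z — a synapomorphy uniting that clade.
prehensile tail (derived state '0') is shared by Lineage S and Lineage Z — a synapomorphy uniting that clade.
bioluminescent organ (derived state '0') is shared by Lineage A, Lineage E, Lineage S, and Lineage Z — a synapomorphy uniting that clade.
leaf margin serrate (derived state '1') is shared by Lineage E, Lineage S, and Lineage Z — a synapomorphy uniting that clade.
Most parsimonious ingroup topology: ((Lineage T,(((Lineage S,Lineage Z),Lineage E),Lineage A)),Lineage C).
Lineage S and Lineage Z share a more recent common ancestor with each other than either does with Lineage E, so Lineage E is the least closely related of the three.

Lineage E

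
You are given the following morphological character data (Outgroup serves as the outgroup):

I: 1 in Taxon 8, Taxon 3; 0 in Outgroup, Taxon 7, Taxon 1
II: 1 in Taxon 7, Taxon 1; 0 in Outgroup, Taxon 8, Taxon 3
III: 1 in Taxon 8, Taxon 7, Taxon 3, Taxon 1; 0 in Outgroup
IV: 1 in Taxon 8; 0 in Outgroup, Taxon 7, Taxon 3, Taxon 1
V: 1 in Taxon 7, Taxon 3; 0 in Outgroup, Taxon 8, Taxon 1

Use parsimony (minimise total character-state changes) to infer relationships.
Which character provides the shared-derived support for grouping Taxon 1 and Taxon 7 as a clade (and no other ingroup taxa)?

II

The outgroup has state '0' for every character, so '1' is the derived state throughout.
I (derived state '1') is shared by Taxon 3 and Taxon 8 — a synapomorphy uniting that clade.
II: derived state '1' in Taxon 1 and Taxon 7 only — synapomorphy for {Taxon 1, Taxon 7}.
III (derived state '1') is shared by all ingroup taxa — unites the whole ingroup.
IV: derived state '1' in Taxon 8 only — an autapomorphy, so it tells us nothing about relationships among taxa.
V groups Taxon 3 and Taxon 7, which is incompatible with the clades supported by the remaining characters; treating it as convergent (homoplasy) costs fewer steps than any alternative tree.
Most parsimonious ingroup topology: ((Taxon 8,Taxon 3),(Taxon 7,Taxon 1)).
The clade {Taxon 1, Taxon 7} is supported by II: its derived state '1' occurs in exactly those taxa and in no other taxon (including the outgroup).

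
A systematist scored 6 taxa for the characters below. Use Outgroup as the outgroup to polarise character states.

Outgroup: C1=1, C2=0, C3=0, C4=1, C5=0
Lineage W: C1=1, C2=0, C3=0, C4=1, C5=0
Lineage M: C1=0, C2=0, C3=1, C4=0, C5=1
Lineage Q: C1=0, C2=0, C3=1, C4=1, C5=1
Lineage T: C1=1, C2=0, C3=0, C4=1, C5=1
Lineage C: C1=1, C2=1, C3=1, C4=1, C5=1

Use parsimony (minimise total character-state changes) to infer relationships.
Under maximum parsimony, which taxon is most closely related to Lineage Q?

Lineage M

Character polarity is set by the outgroup: the derived state is whichever differs from the outgroup's state, so for C1, C4 the derived state is '0', and for the remaining characters it is '1'.
C1 (derived state '0') is shared by Lineage M and Lineage Q — a synapomorphy uniting that clade.
C2 (derived state '1') is unique to Lineage C (autapomorphy; uninformative for grouping).
C3 (derived state '1') is shared by Lineage C, Lineage M, and Lineage Q — a synapomorphy uniting that clade.
C4 (derived state '0') is unique to Lineage M (autapomorphy; uninformative for grouping).
C5 (derived state '1') is shared by Lineage C, Lineage M, Lineage Q, and Lineage T — a synapomorphy uniting that clade.
Most parsimonious ingroup topology: (Lineage W,(((Lineage M,Lineage Q),Lineage C),Lineage T)).
Lineage Q and Lineage M form a cherry on this tree, so they are sister taxa.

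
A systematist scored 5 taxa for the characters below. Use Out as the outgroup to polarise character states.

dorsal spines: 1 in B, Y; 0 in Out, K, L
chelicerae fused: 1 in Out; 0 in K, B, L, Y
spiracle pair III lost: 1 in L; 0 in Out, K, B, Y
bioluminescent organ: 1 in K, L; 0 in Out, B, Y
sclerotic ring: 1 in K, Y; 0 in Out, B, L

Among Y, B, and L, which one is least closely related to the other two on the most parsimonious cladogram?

L

Character polarity is set by the outgroup: the derived state is whichever differs from the outgroup's state, so for chelicerae fused the derived state is '0', and for the remaining characters it is '1'.
dorsal spines (derived state '1') is shared by B and Y — a synapomorphy uniting that clade.
All ingroup taxa share the derived state '0' for chelicerae fused; it defines the ingroup but does not resolve relationships within it.
spiracle pair III lost: derived state '1' in L only — an autapomorphy, so it tells us nothing about relationships among taxa.
bioluminescent organ (derived state '1') is shared by K and L — a synapomorphy uniting that clade.
sclerotic ring groups K and Y, which is incompatible with the clades supported by the remaining characters; treating it as convergent (homoplasy) costs fewer steps than any alternative tree.
Most parsimonious ingroup topology: ((K,L),(B,Y)).
Y and B share a more recent common ancestor with each other than either does with L, so L is the least closely related of the three.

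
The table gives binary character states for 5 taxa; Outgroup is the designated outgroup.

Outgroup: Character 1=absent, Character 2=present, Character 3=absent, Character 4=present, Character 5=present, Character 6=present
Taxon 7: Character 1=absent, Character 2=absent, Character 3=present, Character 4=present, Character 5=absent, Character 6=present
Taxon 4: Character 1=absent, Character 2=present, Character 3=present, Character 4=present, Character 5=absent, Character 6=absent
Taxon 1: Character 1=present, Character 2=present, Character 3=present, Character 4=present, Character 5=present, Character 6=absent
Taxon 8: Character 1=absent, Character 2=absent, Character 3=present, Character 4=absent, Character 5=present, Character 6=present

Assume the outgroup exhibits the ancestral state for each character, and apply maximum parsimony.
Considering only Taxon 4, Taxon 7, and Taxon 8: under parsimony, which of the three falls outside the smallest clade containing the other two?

Character polarity is set by the outgroup: the derived state is whichever differs from the outgroup's state, so for Character 2, Character 4, Character 5, Character 6 the derived state is 'absent', and for the remaining characters it is 'present'.
Character 1: derived state 'present' in Taxon 1 only — an autapomorphy, so it tells us nothing about relationships among taxa.
Character 2: derived state 'absent' in Taxon 7 and Taxon 8 only — synapomorphy for {Taxon 7, Taxon 8}.
All ingroup taxa share the derived state 'present' for Character 3; it defines the ingroup but does not resolve relationships within it.
Character 4 (derived state 'absent') is unique to Taxon 8 (autapomorphy; uninformative for grouping).
Character 5 groups Taxon 4 and Taxon 7, which is incompatible with the clades supported by the remaining characters; treating it as convergent (homoplasy) costs fewer steps than any alternative tree.
Character 6: derived state 'absent' in Taxon 1 and Taxon 4 only — synapomorphy for {Taxon 1, Taxon 4}.
Most parsimonious ingroup topology: ((Taxon 7,Taxon 8),(Taxon 4,Taxon 1)).
Taxon 8 and Taxon 7 share a more recent common ancestor with each other than either does with Taxon 4, so Taxon 4 is the least closely related of the three.

Taxon 4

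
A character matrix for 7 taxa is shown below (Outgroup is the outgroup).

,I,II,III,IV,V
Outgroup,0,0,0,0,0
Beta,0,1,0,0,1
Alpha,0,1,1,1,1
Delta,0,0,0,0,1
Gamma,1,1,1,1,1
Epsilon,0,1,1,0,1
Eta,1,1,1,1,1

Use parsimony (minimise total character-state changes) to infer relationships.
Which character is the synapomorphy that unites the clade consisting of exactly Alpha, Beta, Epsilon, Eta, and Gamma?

The outgroup has state '0' for every character, so '1' is the derived state throughout.
I (derived state '1') is shared by Eta and Gamma — a synapomorphy uniting that clade.
II (derived state '1') is shared by Alpha, Beta, Epsilon, Eta, and Gamma — a synapomorphy uniting that clade.
Only Alpha, Epsilon, Eta, and Gamma show the derived state '1' for III, supporting them as a clade.
IV: derived state '1' in Alpha, Eta, and Gamma only — synapomorphy for {Alpha, Eta, Gamma}.
V (derived state '1') is shared by all ingroup taxa — unites the whole ingroup.
Most parsimonious ingroup topology: ((Beta,((Alpha,(Gamma,Eta)),Epsilon)),Delta).
The clade {Alpha, Beta, Epsilon, Eta, Gamma} is supported by II: its derived state '1' occurs in exactly those taxa and in no other taxon (including the outgroup).

II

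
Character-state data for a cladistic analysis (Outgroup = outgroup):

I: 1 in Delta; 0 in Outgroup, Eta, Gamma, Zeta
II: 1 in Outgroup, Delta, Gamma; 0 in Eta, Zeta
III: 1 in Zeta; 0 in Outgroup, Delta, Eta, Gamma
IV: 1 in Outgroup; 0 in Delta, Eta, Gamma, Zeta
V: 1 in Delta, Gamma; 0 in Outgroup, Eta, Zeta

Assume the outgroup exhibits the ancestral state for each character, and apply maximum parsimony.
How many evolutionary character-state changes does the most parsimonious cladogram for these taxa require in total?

Character polarity is set by the outgroup: the derived state is whichever differs from the outgroup's state, so for II, IV the derived state is '0', and for the remaining characters it is '1'.
I (derived state '1') is unique to Delta (autapomorphy; uninformative for grouping).
II (derived state '0') is shared by Eta and Zeta — a synapomorphy uniting that clade.
III (derived state '1') is unique to Zeta (autapomorphy; uninformative for grouping).
IV (derived state '0') is shared by all ingroup taxa — unites the whole ingroup.
Only Delta and Gamma show the derived state '1' for V, supporting them as a clade.
Most parsimonious ingroup topology: ((Delta,Gamma),(Eta,Zeta)).
Changes per character on this tree: I: 1; II: 1; III: 1; IV: 1; V: 1.
Total = 5.

5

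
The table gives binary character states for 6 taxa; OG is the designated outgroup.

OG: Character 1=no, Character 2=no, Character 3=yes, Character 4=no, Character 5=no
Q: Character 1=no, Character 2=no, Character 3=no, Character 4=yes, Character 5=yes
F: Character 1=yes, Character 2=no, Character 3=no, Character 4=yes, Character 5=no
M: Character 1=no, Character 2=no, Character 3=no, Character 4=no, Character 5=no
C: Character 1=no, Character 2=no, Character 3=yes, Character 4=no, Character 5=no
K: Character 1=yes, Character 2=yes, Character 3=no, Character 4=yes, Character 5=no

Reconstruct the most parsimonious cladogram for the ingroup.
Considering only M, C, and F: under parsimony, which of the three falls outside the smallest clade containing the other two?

Character polarity is set by the outgroup: the derived state is whichever differs from the outgroup's state, so for Character 3 the derived state is 'no', and for the remaining characters it is 'yes'.
Character 1 (derived state 'yes') is shared by F and K — a synapomorphy uniting that clade.
Character 2: derived state 'yes' in K only — an autapomorphy, so it tells us nothing about relationships among taxa.
Character 3: derived state 'no' in F, K, M, and Q only — synapomorphy for {F, K, M, Q}.
Character 4: derived state 'yes' in F, K, and Q only — synapomorphy for {F, K, Q}.
Character 5 (derived state 'yes') is unique to Q (autapomorphy; uninformative for grouping).
Most parsimonious ingroup topology: (((Q,(F,K)),M),C).
F and M share a more recent common ancestor with each other than either does with C, so C is the least closely related of the three.

C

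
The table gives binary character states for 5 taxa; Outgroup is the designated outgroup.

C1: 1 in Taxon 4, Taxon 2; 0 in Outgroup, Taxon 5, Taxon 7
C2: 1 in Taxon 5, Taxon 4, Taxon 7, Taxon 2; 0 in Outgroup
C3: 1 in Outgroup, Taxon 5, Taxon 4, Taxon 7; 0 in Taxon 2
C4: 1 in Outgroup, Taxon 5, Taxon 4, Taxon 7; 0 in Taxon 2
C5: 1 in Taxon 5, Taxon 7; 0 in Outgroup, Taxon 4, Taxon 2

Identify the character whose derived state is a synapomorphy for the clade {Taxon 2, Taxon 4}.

Character polarity is set by the outgroup: the derived state is whichever differs from the outgroup's state, so for C3, C4 the derived state is '0', and for the remaining characters it is '1'.
C1 (derived state '1') is shared by Taxon 2 and Taxon 4 — a synapomorphy uniting that clade.
All ingroup taxa share the derived state '1' for C2; it defines the ingroup but does not resolve relationships within it.
C3: derived state '0' in Taxon 2 only — an autapomorphy, so it tells us nothing about relationships among taxa.
C4 (derived state '0') is unique to Taxon 2 (autapomorphy; uninformative for grouping).
Only Taxon 5 and Taxon 7 show the derived state '1' for C5, supporting them as a clade.
Most parsimonious ingroup topology: ((Taxon 5,Taxon 7),(Taxon 4,Taxon 2)).
The clade {Taxon 2, Taxon 4} is supported by C1: its derived state '1' occurs in exactly those taxa and in no other taxon (including the outgroup).

C1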